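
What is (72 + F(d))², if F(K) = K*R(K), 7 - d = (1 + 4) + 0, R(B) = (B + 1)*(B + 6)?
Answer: 14400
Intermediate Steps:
R(B) = (1 + B)*(6 + B)
d = 2 (d = 7 - ((1 + 4) + 0) = 7 - (5 + 0) = 7 - 1*5 = 7 - 5 = 2)
F(K) = K*(6 + K² + 7*K)
(72 + F(d))² = (72 + 2*(6 + 2² + 7*2))² = (72 + 2*(6 + 4 + 14))² = (72 + 2*24)² = (72 + 48)² = 120² = 14400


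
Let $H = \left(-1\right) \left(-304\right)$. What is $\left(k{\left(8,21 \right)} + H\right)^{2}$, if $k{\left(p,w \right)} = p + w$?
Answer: $110889$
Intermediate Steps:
$H = 304$
$\left(k{\left(8,21 \right)} + H\right)^{2} = \left(\left(8 + 21\right) + 304\right)^{2} = \left(29 + 304\right)^{2} = 333^{2} = 110889$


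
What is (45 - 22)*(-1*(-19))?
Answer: 437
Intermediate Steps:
(45 - 22)*(-1*(-19)) = 23*19 = 437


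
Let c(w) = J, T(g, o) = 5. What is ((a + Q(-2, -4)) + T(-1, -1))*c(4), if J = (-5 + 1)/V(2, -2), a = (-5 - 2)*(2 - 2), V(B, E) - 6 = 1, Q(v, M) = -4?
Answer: -4/7 ≈ -0.57143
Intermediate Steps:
V(B, E) = 7 (V(B, E) = 6 + 1 = 7)
a = 0 (a = -7*0 = 0)
J = -4/7 (J = (-5 + 1)/7 = -4*⅐ = -4/7 ≈ -0.57143)
c(w) = -4/7
((a + Q(-2, -4)) + T(-1, -1))*c(4) = ((0 - 4) + 5)*(-4/7) = (-4 + 5)*(-4/7) = 1*(-4/7) = -4/7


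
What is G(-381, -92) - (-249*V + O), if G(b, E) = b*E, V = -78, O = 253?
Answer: 15377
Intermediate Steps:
G(b, E) = E*b
G(-381, -92) - (-249*V + O) = -92*(-381) - (-249*(-78) + 253) = 35052 - (19422 + 253) = 35052 - 1*19675 = 35052 - 19675 = 15377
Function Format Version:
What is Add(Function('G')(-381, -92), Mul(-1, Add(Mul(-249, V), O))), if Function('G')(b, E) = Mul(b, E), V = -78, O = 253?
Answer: 15377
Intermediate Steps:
Function('G')(b, E) = Mul(E, b)
Add(Function('G')(-381, -92), Mul(-1, Add(Mul(-249, V), O))) = Add(Mul(-92, -381), Mul(-1, Add(Mul(-249, -78), 253))) = Add(35052, Mul(-1, Add(19422, 253))) = Add(35052, Mul(-1, 19675)) = Add(35052, -19675) = 15377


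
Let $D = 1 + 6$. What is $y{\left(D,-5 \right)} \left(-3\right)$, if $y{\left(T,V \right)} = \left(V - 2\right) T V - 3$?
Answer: $-726$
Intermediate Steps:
$D = 7$
$y{\left(T,V \right)} = -3 + T V \left(-2 + V\right)$ ($y{\left(T,V \right)} = \left(-2 + V\right) T V - 3 = T \left(-2 + V\right) V - 3 = T V \left(-2 + V\right) - 3 = -3 + T V \left(-2 + V\right)$)
$y{\left(D,-5 \right)} \left(-3\right) = \left(-3 + 7 \left(-5\right)^{2} - 14 \left(-5\right)\right) \left(-3\right) = \left(-3 + 7 \cdot 25 + 70\right) \left(-3\right) = \left(-3 + 175 + 70\right) \left(-3\right) = 242 \left(-3\right) = -726$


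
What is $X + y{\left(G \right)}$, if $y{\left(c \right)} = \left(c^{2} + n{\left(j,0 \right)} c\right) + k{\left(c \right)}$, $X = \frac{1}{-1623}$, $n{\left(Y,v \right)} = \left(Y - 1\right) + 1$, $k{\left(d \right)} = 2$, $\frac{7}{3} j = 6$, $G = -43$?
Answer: $\frac{19773002}{11361} \approx 1740.4$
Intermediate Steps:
$j = \frac{18}{7}$ ($j = \frac{3}{7} \cdot 6 = \frac{18}{7} \approx 2.5714$)
$n{\left(Y,v \right)} = Y$ ($n{\left(Y,v \right)} = \left(-1 + Y\right) + 1 = Y$)
$X = - \frac{1}{1623} \approx -0.00061614$
$y{\left(c \right)} = 2 + c^{2} + \frac{18 c}{7}$ ($y{\left(c \right)} = \left(c^{2} + \frac{18 c}{7}\right) + 2 = 2 + c^{2} + \frac{18 c}{7}$)
$X + y{\left(G \right)} = - \frac{1}{1623} + \left(2 + \left(-43\right)^{2} + \frac{18}{7} \left(-43\right)\right) = - \frac{1}{1623} + \left(2 + 1849 - \frac{774}{7}\right) = - \frac{1}{1623} + \frac{12183}{7} = \frac{19773002}{11361}$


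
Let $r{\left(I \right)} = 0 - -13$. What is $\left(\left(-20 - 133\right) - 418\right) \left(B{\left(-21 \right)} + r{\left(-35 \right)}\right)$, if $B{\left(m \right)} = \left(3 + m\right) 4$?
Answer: $33689$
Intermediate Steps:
$r{\left(I \right)} = 13$ ($r{\left(I \right)} = 0 + 13 = 13$)
$B{\left(m \right)} = 12 + 4 m$
$\left(\left(-20 - 133\right) - 418\right) \left(B{\left(-21 \right)} + r{\left(-35 \right)}\right) = \left(\left(-20 - 133\right) - 418\right) \left(\left(12 + 4 \left(-21\right)\right) + 13\right) = \left(-153 - 418\right) \left(\left(12 - 84\right) + 13\right) = - 571 \left(-72 + 13\right) = \left(-571\right) \left(-59\right) = 33689$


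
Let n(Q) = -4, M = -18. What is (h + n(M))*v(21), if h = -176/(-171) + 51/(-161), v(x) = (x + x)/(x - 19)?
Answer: -90509/1311 ≈ -69.038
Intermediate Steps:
v(x) = 2*x/(-19 + x) (v(x) = (2*x)/(-19 + x) = 2*x/(-19 + x))
h = 19615/27531 (h = -176*(-1/171) + 51*(-1/161) = 176/171 - 51/161 = 19615/27531 ≈ 0.71247)
(h + n(M))*v(21) = (19615/27531 - 4)*(2*21/(-19 + 21)) = -181018*21/(27531*2) = -90509/27531*21 = -90509/1311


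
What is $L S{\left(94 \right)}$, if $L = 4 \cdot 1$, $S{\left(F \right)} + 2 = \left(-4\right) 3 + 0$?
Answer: $-56$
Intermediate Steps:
$S{\left(F \right)} = -14$ ($S{\left(F \right)} = -2 + \left(\left(-4\right) 3 + 0\right) = -2 + \left(-12 + 0\right) = -2 - 12 = -14$)
$L = 4$
$L S{\left(94 \right)} = 4 \left(-14\right) = -56$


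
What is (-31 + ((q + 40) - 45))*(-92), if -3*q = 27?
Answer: 4140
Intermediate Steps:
q = -9 (q = -⅓*27 = -9)
(-31 + ((q + 40) - 45))*(-92) = (-31 + ((-9 + 40) - 45))*(-92) = (-31 + (31 - 45))*(-92) = (-31 - 14)*(-92) = -45*(-92) = 4140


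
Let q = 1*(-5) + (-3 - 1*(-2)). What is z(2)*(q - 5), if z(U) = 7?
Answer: -77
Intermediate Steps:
q = -6 (q = -5 + (-3 + 2) = -5 - 1 = -6)
z(2)*(q - 5) = 7*(-6 - 5) = 7*(-11) = -77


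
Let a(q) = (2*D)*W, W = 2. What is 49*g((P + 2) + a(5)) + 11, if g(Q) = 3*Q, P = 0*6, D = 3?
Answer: 2069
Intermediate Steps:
P = 0
a(q) = 12 (a(q) = (2*3)*2 = 6*2 = 12)
49*g((P + 2) + a(5)) + 11 = 49*(3*((0 + 2) + 12)) + 11 = 49*(3*(2 + 12)) + 11 = 49*(3*14) + 11 = 49*42 + 11 = 2058 + 11 = 2069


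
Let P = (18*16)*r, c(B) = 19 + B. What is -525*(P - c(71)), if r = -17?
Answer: 2617650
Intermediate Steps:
P = -4896 (P = (18*16)*(-17) = 288*(-17) = -4896)
-525*(P - c(71)) = -525*(-4896 - (19 + 71)) = -525*(-4896 - 1*90) = -525*(-4896 - 90) = -525*(-4986) = 2617650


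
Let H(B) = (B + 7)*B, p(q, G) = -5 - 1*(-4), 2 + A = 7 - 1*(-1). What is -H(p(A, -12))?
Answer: 6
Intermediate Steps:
A = 6 (A = -2 + (7 - 1*(-1)) = -2 + (7 + 1) = -2 + 8 = 6)
p(q, G) = -1 (p(q, G) = -5 + 4 = -1)
H(B) = B*(7 + B) (H(B) = (7 + B)*B = B*(7 + B))
-H(p(A, -12)) = -(-1)*(7 - 1) = -(-1)*6 = -1*(-6) = 6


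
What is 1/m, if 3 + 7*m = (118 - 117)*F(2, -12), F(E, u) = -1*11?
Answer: -½ ≈ -0.50000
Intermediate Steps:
F(E, u) = -11
m = -2 (m = -3/7 + ((118 - 117)*(-11))/7 = -3/7 + (1*(-11))/7 = -3/7 + (⅐)*(-11) = -3/7 - 11/7 = -2)
1/m = 1/(-2) = -½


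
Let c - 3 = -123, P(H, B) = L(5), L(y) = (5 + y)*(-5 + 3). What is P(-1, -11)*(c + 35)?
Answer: 1700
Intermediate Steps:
L(y) = -10 - 2*y (L(y) = (5 + y)*(-2) = -10 - 2*y)
P(H, B) = -20 (P(H, B) = -10 - 2*5 = -10 - 10 = -20)
c = -120 (c = 3 - 123 = -120)
P(-1, -11)*(c + 35) = -20*(-120 + 35) = -20*(-85) = 1700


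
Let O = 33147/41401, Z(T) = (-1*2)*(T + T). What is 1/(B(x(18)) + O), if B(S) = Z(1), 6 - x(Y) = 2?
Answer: -41401/132457 ≈ -0.31256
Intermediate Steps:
x(Y) = 4 (x(Y) = 6 - 1*2 = 6 - 2 = 4)
Z(T) = -4*T
B(S) = -4 (B(S) = -4*1 = -4)
O = 33147/41401 (O = 33147*(1/41401) = 33147/41401 ≈ 0.80063)
1/(B(x(18)) + O) = 1/(-4 + 33147/41401) = 1/(-132457/41401) = -41401/132457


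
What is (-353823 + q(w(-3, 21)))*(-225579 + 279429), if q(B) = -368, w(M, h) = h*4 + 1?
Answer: -19073185350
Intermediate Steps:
w(M, h) = 1 + 4*h (w(M, h) = 4*h + 1 = 1 + 4*h)
(-353823 + q(w(-3, 21)))*(-225579 + 279429) = (-353823 - 368)*(-225579 + 279429) = -354191*53850 = -19073185350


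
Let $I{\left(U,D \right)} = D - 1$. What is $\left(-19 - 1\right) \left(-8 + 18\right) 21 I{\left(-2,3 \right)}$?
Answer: $-8400$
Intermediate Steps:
$I{\left(U,D \right)} = -1 + D$ ($I{\left(U,D \right)} = D - 1 = -1 + D$)
$\left(-19 - 1\right) \left(-8 + 18\right) 21 I{\left(-2,3 \right)} = \left(-19 - 1\right) \left(-8 + 18\right) 21 \left(-1 + 3\right) = \left(-20\right) 10 \cdot 21 \cdot 2 = \left(-200\right) 21 \cdot 2 = \left(-4200\right) 2 = -8400$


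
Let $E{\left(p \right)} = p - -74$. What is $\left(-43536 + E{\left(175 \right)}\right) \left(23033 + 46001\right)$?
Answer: $-2988274758$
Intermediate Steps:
$E{\left(p \right)} = 74 + p$ ($E{\left(p \right)} = p + 74 = 74 + p$)
$\left(-43536 + E{\left(175 \right)}\right) \left(23033 + 46001\right) = \left(-43536 + \left(74 + 175\right)\right) \left(23033 + 46001\right) = \left(-43536 + 249\right) 69034 = \left(-43287\right) 69034 = -2988274758$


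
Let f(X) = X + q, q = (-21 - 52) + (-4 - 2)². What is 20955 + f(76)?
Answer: 20994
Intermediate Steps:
q = -37 (q = -73 + (-6)² = -73 + 36 = -37)
f(X) = -37 + X (f(X) = X - 37 = -37 + X)
20955 + f(76) = 20955 + (-37 + 76) = 20955 + 39 = 20994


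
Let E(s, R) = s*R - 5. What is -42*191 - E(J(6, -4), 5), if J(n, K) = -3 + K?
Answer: -7982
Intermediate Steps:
E(s, R) = -5 + R*s (E(s, R) = R*s - 5 = -5 + R*s)
-42*191 - E(J(6, -4), 5) = -42*191 - (-5 + 5*(-3 - 4)) = -8022 - (-5 + 5*(-7)) = -8022 - (-5 - 35) = -8022 - 1*(-40) = -8022 + 40 = -7982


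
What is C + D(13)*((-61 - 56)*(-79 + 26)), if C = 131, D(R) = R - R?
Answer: 131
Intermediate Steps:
D(R) = 0
C + D(13)*((-61 - 56)*(-79 + 26)) = 131 + 0*((-61 - 56)*(-79 + 26)) = 131 + 0*(-117*(-53)) = 131 + 0*6201 = 131 + 0 = 131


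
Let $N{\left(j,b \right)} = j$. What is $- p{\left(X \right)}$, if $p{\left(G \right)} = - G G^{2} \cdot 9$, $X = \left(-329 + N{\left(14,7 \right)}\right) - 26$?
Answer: $-356866389$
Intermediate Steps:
$X = -341$ ($X = \left(-329 + 14\right) - 26 = -315 - 26 = -341$)
$p{\left(G \right)} = - 9 G^{3}$ ($p{\left(G \right)} = - G^{3} \cdot 9 = - 9 G^{3}$)
$- p{\left(X \right)} = - \left(-9\right) \left(-341\right)^{3} = - \left(-9\right) \left(-39651821\right) = \left(-1\right) 356866389 = -356866389$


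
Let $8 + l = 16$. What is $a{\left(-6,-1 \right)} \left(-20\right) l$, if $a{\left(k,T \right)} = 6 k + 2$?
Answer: $5440$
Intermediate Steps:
$l = 8$ ($l = -8 + 16 = 8$)
$a{\left(k,T \right)} = 2 + 6 k$
$a{\left(-6,-1 \right)} \left(-20\right) l = \left(2 + 6 \left(-6\right)\right) \left(-20\right) 8 = \left(2 - 36\right) \left(-20\right) 8 = \left(-34\right) \left(-20\right) 8 = 680 \cdot 8 = 5440$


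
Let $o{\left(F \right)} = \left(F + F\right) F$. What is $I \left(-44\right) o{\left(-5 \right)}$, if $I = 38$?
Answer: $-83600$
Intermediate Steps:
$o{\left(F \right)} = 2 F^{2}$ ($o{\left(F \right)} = 2 F F = 2 F^{2}$)
$I \left(-44\right) o{\left(-5 \right)} = 38 \left(-44\right) 2 \left(-5\right)^{2} = - 1672 \cdot 2 \cdot 25 = \left(-1672\right) 50 = -83600$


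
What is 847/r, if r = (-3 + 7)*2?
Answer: 847/8 ≈ 105.88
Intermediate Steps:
r = 8 (r = 4*2 = 8)
847/r = 847/8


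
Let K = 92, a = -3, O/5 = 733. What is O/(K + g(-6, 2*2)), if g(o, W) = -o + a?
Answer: 733/19 ≈ 38.579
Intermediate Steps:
O = 3665 (O = 5*733 = 3665)
g(o, W) = -3 - o (g(o, W) = -o - 3 = -3 - o)
O/(K + g(-6, 2*2)) = 3665/(92 + (-3 - 1*(-6))) = 3665/(92 + (-3 + 6)) = 3665/(92 + 3) = 3665/95 = 3665*(1/95) = 733/19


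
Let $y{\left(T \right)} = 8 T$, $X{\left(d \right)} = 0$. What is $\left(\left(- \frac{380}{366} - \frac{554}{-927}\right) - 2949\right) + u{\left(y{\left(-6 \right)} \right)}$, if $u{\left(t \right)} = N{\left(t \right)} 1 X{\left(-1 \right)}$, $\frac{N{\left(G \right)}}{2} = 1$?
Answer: $- \frac{166782019}{56547} \approx -2949.4$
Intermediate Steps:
$N{\left(G \right)} = 2$ ($N{\left(G \right)} = 2 \cdot 1 = 2$)
$u{\left(t \right)} = 0$ ($u{\left(t \right)} = 2 \cdot 1 \cdot 0 = 2 \cdot 0 = 0$)
$\left(\left(- \frac{380}{366} - \frac{554}{-927}\right) - 2949\right) + u{\left(y{\left(-6 \right)} \right)} = \left(\left(- \frac{380}{366} - \frac{554}{-927}\right) - 2949\right) + 0 = \left(\left(\left(-380\right) \frac{1}{366} - - \frac{554}{927}\right) - 2949\right) + 0 = \left(\left(- \frac{190}{183} + \frac{554}{927}\right) - 2949\right) + 0 = \left(- \frac{24916}{56547} - 2949\right) + 0 = - \frac{166782019}{56547} + 0 = - \frac{166782019}{56547}$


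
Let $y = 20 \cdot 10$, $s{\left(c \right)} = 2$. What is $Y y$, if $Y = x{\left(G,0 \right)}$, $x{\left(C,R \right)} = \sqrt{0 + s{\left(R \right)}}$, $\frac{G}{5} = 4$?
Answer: $200 \sqrt{2} \approx 282.84$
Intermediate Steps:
$G = 20$ ($G = 5 \cdot 4 = 20$)
$x{\left(C,R \right)} = \sqrt{2}$ ($x{\left(C,R \right)} = \sqrt{0 + 2} = \sqrt{2}$)
$Y = \sqrt{2} \approx 1.4142$
$y = 200$
$Y y = \sqrt{2} \cdot 200 = 200 \sqrt{2}$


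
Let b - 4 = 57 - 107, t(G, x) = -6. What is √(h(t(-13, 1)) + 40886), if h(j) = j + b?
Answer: √40834 ≈ 202.07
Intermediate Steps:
b = -46 (b = 4 + (57 - 107) = 4 - 50 = -46)
h(j) = -46 + j (h(j) = j - 46 = -46 + j)
√(h(t(-13, 1)) + 40886) = √((-46 - 6) + 40886) = √(-52 + 40886) = √40834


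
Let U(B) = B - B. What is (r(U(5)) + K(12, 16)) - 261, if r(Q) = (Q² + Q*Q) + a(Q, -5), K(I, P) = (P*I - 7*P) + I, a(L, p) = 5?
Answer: -164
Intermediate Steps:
U(B) = 0
K(I, P) = I - 7*P + I*P (K(I, P) = (I*P - 7*P) + I = (-7*P + I*P) + I = I - 7*P + I*P)
r(Q) = 5 + 2*Q² (r(Q) = (Q² + Q*Q) + 5 = (Q² + Q²) + 5 = 2*Q² + 5 = 5 + 2*Q²)
(r(U(5)) + K(12, 16)) - 261 = ((5 + 2*0²) + (12 - 7*16 + 12*16)) - 261 = ((5 + 2*0) + (12 - 112 + 192)) - 261 = ((5 + 0) + 92) - 261 = (5 + 92) - 261 = 97 - 261 = -164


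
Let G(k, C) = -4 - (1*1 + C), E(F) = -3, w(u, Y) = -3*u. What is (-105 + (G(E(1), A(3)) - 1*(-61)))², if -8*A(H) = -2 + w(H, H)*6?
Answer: 3136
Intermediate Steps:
A(H) = ¼ + 9*H/4 (A(H) = -(-2 - 3*H*6)/8 = -(-2 - 18*H)/8 = ¼ + 9*H/4)
G(k, C) = -5 - C (G(k, C) = -4 - (1 + C) = -4 + (-1 - C) = -5 - C)
(-105 + (G(E(1), A(3)) - 1*(-61)))² = (-105 + ((-5 - (¼ + (9/4)*3)) - 1*(-61)))² = (-105 + ((-5 - (¼ + 27/4)) + 61))² = (-105 + ((-5 - 1*7) + 61))² = (-105 + ((-5 - 7) + 61))² = (-105 + (-12 + 61))² = (-105 + 49)² = (-56)² = 3136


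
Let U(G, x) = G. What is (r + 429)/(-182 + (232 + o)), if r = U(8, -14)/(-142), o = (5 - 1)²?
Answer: 30455/4686 ≈ 6.4991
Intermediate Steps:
o = 16 (o = 4² = 16)
r = -4/71 (r = 8/(-142) = 8*(-1/142) = -4/71 ≈ -0.056338)
(r + 429)/(-182 + (232 + o)) = (-4/71 + 429)/(-182 + (232 + 16)) = 30455/(71*(-182 + 248)) = (30455/71)/66 = (30455/71)*(1/66) = 30455/4686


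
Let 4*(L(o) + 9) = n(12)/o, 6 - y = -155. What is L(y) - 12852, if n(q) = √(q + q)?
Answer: -12861 + √6/322 ≈ -12861.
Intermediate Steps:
y = 161 (y = 6 - 1*(-155) = 6 + 155 = 161)
n(q) = √2*√q (n(q) = √(2*q) = √2*√q)
L(o) = -9 + √6/(2*o) (L(o) = -9 + ((√2*√12)/o)/4 = -9 + ((√2*(2*√3))/o)/4 = -9 + ((2*√6)/o)/4 = -9 + (2*√6/o)/4 = -9 + √6/(2*o))
L(y) - 12852 = (-9 + (½)*√6/161) - 12852 = (-9 + (½)*√6*(1/161)) - 12852 = (-9 + √6/322) - 12852 = -12861 + √6/322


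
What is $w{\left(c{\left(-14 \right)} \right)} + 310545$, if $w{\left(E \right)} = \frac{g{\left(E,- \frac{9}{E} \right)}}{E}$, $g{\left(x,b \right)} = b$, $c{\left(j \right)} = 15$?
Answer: $\frac{7763624}{25} \approx 3.1055 \cdot 10^{5}$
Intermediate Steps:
$w{\left(E \right)} = - \frac{9}{E^{2}}$ ($w{\left(E \right)} = \frac{\left(-9\right) \frac{1}{E}}{E} = - \frac{9}{E^{2}}$)
$w{\left(c{\left(-14 \right)} \right)} + 310545 = - \frac{9}{225} + 310545 = \left(-9\right) \frac{1}{225} + 310545 = - \frac{1}{25} + 310545 = \frac{7763624}{25}$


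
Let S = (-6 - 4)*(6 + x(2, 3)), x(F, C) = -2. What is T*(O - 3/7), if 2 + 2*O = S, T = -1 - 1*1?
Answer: 300/7 ≈ 42.857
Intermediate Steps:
T = -2 (T = -1 - 1 = -2)
S = -40 (S = (-6 - 4)*(6 - 2) = -10*4 = -40)
O = -21 (O = -1 + (½)*(-40) = -1 - 20 = -21)
T*(O - 3/7) = -2*(-21 - 3/7) = -2*(-150/7) = 300/7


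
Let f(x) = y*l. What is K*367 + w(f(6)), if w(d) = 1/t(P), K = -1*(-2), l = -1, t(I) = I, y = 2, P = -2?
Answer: 1467/2 ≈ 733.50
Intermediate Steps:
K = 2
f(x) = -2 (f(x) = 2*(-1) = -2)
w(d) = -½ (w(d) = 1/(-2) = -½)
K*367 + w(f(6)) = 2*367 - ½ = 734 - ½ = 1467/2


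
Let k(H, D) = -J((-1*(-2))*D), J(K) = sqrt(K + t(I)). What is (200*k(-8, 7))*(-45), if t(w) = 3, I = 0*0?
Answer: 9000*sqrt(17) ≈ 37108.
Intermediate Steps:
I = 0
J(K) = sqrt(3 + K) (J(K) = sqrt(K + 3) = sqrt(3 + K))
k(H, D) = -sqrt(3 + 2*D) (k(H, D) = -sqrt(3 + (-1*(-2))*D) = -sqrt(3 + 2*D))
(200*k(-8, 7))*(-45) = (200*(-sqrt(3 + 2*7)))*(-45) = (200*(-sqrt(3 + 14)))*(-45) = (200*(-sqrt(17)))*(-45) = -200*sqrt(17)*(-45) = 9000*sqrt(17)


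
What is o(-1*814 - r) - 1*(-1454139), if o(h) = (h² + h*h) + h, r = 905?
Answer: 7362342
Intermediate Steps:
o(h) = h + 2*h² (o(h) = (h² + h²) + h = 2*h² + h = h + 2*h²)
o(-1*814 - r) - 1*(-1454139) = (-1*814 - 1*905)*(1 + 2*(-1*814 - 1*905)) - 1*(-1454139) = (-814 - 905)*(1 + 2*(-814 - 905)) + 1454139 = -1719*(1 + 2*(-1719)) + 1454139 = -1719*(1 - 3438) + 1454139 = -1719*(-3437) + 1454139 = 5908203 + 1454139 = 7362342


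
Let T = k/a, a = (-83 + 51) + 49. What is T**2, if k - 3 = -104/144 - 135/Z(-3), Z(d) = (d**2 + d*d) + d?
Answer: 14641/93636 ≈ 0.15636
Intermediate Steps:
Z(d) = d + 2*d**2 (Z(d) = (d**2 + d**2) + d = 2*d**2 + d = d + 2*d**2)
a = 17 (a = -32 + 49 = 17)
k = -121/18 (k = 3 + (-104/144 - 135*(-1/(3*(1 + 2*(-3))))) = 3 + (-104*1/144 - 135*(-1/(3*(1 - 6)))) = 3 + (-13/18 - 135/((-3*(-5)))) = 3 + (-13/18 - 135/15) = 3 + (-13/18 - 135*1/15) = 3 + (-13/18 - 9) = 3 - 175/18 = -121/18 ≈ -6.7222)
T = -121/306 (T = -121/18/17 = -121/18*1/17 = -121/306 ≈ -0.39542)
T**2 = (-121/306)**2 = 14641/93636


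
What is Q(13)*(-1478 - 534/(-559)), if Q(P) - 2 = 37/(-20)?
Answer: -619251/2795 ≈ -221.56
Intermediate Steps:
Q(P) = 3/20 (Q(P) = 2 + 37/(-20) = 2 + 37*(-1/20) = 2 - 37/20 = 3/20)
Q(13)*(-1478 - 534/(-559)) = 3*(-1478 - 534/(-559))/20 = 3*(-1478 - 534*(-1/559))/20 = 3*(-1478 + 534/559)/20 = (3/20)*(-825668/559) = -619251/2795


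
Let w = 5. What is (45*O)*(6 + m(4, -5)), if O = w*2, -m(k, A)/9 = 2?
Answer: -5400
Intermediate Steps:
m(k, A) = -18 (m(k, A) = -9*2 = -18)
O = 10 (O = 5*2 = 10)
(45*O)*(6 + m(4, -5)) = (45*10)*(6 - 18) = 450*(-12) = -5400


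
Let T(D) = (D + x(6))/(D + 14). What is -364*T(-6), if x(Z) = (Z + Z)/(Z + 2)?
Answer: 819/4 ≈ 204.75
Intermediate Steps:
x(Z) = 2*Z/(2 + Z) (x(Z) = (2*Z)/(2 + Z) = 2*Z/(2 + Z))
T(D) = (3/2 + D)/(14 + D) (T(D) = (D + 2*6/(2 + 6))/(D + 14) = (D + 2*6/8)/(14 + D) = (D + 2*6*(⅛))/(14 + D) = (D + 3/2)/(14 + D) = (3/2 + D)/(14 + D))
-364*T(-6) = -364*(3/2 - 6)/(14 - 6) = -364*(-9)/(8*2) = -91*(-9)/(2*2) = -364*(-9/16) = 819/4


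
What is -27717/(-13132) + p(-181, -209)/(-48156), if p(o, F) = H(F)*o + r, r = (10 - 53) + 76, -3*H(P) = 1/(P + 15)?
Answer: 194142189391/92011958136 ≈ 2.1100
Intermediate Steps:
H(P) = -1/(3*(15 + P)) (H(P) = -1/(3*(P + 15)) = -1/(3*(15 + P)))
r = 33 (r = -43 + 76 = 33)
p(o, F) = 33 - o/(45 + 3*F) (p(o, F) = (-1/(45 + 3*F))*o + 33 = -o/(45 + 3*F) + 33 = 33 - o/(45 + 3*F))
-27717/(-13132) + p(-181, -209)/(-48156) = -27717/(-13132) + ((1485 - 1*(-181) + 99*(-209))/(3*(15 - 209)))/(-48156) = -27717*(-1/13132) + ((⅓)*(1485 + 181 - 20691)/(-194))*(-1/48156) = 27717/13132 + ((⅓)*(-1/194)*(-19025))*(-1/48156) = 27717/13132 + (19025/582)*(-1/48156) = 27717/13132 - 19025/28026792 = 194142189391/92011958136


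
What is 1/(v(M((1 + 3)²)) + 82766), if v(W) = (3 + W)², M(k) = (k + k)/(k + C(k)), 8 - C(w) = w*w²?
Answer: 259081/21445417575 ≈ 1.2081e-5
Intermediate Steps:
C(w) = 8 - w³ (C(w) = 8 - w*w² = 8 - w³)
M(k) = 2*k/(8 + k - k³) (M(k) = (k + k)/(k + (8 - k³)) = (2*k)/(8 + k - k³) = 2*k/(8 + k - k³))
1/(v(M((1 + 3)²)) + 82766) = 1/((3 + 2*(1 + 3)²/(8 + (1 + 3)² - ((1 + 3)²)³))² + 82766) = 1/((3 + 2*4²/(8 + 4² - (4²)³))² + 82766) = 1/((3 + 2*16/(8 + 16 - 1*16³))² + 82766) = 1/((3 + 2*16/(8 + 16 - 1*4096))² + 82766) = 1/((3 + 2*16/(8 + 16 - 4096))² + 82766) = 1/((3 + 2*16/(-4072))² + 82766) = 1/((3 + 2*16*(-1/4072))² + 82766) = 1/((3 - 4/509)² + 82766) = 1/((1523/509)² + 82766) = 1/(2319529/259081 + 82766) = 1/(21445417575/259081) = 259081/21445417575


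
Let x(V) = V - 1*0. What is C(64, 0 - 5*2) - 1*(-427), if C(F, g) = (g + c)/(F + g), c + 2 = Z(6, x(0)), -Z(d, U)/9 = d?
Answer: 3832/9 ≈ 425.78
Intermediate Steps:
x(V) = V (x(V) = V + 0 = V)
Z(d, U) = -9*d
c = -56 (c = -2 - 9*6 = -2 - 54 = -56)
C(F, g) = (-56 + g)/(F + g) (C(F, g) = (g - 56)/(F + g) = (-56 + g)/(F + g))
C(64, 0 - 5*2) - 1*(-427) = (-56 + (0 - 5*2))/(64 + (0 - 5*2)) - 1*(-427) = (-56 + (0 - 10))/(64 + (0 - 10)) + 427 = (-56 - 10)/(64 - 10) + 427 = -66/54 + 427 = (1/54)*(-66) + 427 = -11/9 + 427 = 3832/9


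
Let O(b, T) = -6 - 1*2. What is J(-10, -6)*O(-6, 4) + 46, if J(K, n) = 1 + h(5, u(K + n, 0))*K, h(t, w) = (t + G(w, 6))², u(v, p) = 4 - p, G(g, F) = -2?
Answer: 758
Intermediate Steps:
O(b, T) = -8 (O(b, T) = -6 - 2 = -8)
h(t, w) = (-2 + t)² (h(t, w) = (t - 2)² = (-2 + t)²)
J(K, n) = 1 + 9*K (J(K, n) = 1 + (-2 + 5)²*K = 1 + 3²*K = 1 + 9*K)
J(-10, -6)*O(-6, 4) + 46 = (1 + 9*(-10))*(-8) + 46 = (1 - 90)*(-8) + 46 = -89*(-8) + 46 = 712 + 46 = 758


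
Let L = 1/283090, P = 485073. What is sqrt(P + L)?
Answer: sqrt(38873725044994390)/283090 ≈ 696.47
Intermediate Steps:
L = 1/283090 ≈ 3.5324e-6
sqrt(P + L) = sqrt(485073 + 1/283090) = sqrt(137319315571/283090) = sqrt(38873725044994390)/283090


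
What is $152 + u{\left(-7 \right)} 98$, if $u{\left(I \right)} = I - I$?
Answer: $152$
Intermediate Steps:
$u{\left(I \right)} = 0$
$152 + u{\left(-7 \right)} 98 = 152 + 0 \cdot 98 = 152 + 0 = 152$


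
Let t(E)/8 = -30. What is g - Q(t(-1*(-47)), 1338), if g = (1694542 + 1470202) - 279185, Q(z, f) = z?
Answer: 2885799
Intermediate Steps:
t(E) = -240 (t(E) = 8*(-30) = -240)
g = 2885559 (g = 3164744 - 279185 = 2885559)
g - Q(t(-1*(-47)), 1338) = 2885559 - 1*(-240) = 2885559 + 240 = 2885799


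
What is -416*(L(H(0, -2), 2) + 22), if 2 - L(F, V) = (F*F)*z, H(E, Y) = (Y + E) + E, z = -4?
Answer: -16640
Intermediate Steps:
H(E, Y) = Y + 2*E (H(E, Y) = (E + Y) + E = Y + 2*E)
L(F, V) = 2 + 4*F² (L(F, V) = 2 - F*F*(-4) = 2 - F²*(-4) = 2 - (-4)*F² = 2 + 4*F²)
-416*(L(H(0, -2), 2) + 22) = -416*((2 + 4*(-2 + 2*0)²) + 22) = -416*((2 + 4*(-2 + 0)²) + 22) = -416*((2 + 4*(-2)²) + 22) = -416*((2 + 4*4) + 22) = -416*((2 + 16) + 22) = -416*(18 + 22) = -416*40 = -16640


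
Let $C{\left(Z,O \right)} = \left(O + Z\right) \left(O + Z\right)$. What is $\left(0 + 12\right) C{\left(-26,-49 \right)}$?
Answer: $67500$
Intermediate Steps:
$C{\left(Z,O \right)} = \left(O + Z\right)^{2}$
$\left(0 + 12\right) C{\left(-26,-49 \right)} = \left(0 + 12\right) \left(-49 - 26\right)^{2} = 12 \left(-75\right)^{2} = 12 \cdot 5625 = 67500$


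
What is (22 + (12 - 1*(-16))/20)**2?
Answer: 13689/25 ≈ 547.56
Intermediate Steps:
(22 + (12 - 1*(-16))/20)**2 = (22 + (12 + 16)*(1/20))**2 = (22 + 28*(1/20))**2 = (22 + 7/5)**2 = (117/5)**2 = 13689/25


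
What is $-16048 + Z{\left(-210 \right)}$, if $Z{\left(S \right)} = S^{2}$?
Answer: $28052$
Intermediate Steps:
$-16048 + Z{\left(-210 \right)} = -16048 + \left(-210\right)^{2} = -16048 + 44100 = 28052$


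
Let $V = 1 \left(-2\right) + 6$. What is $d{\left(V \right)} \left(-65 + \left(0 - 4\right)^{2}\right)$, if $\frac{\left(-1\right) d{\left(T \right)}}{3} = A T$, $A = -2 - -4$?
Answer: $1176$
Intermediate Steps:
$V = 4$ ($V = -2 + 6 = 4$)
$A = 2$ ($A = -2 + 4 = 2$)
$d{\left(T \right)} = - 6 T$ ($d{\left(T \right)} = - 3 \cdot 2 T = - 6 T$)
$d{\left(V \right)} \left(-65 + \left(0 - 4\right)^{2}\right) = \left(-6\right) 4 \left(-65 + \left(0 - 4\right)^{2}\right) = - 24 \left(-65 + \left(-4\right)^{2}\right) = - 24 \left(-65 + 16\right) = \left(-24\right) \left(-49\right) = 1176$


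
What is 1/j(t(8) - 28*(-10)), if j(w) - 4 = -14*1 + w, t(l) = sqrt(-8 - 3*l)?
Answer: 135/36466 - I*sqrt(2)/18233 ≈ 0.0037021 - 7.7563e-5*I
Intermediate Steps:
j(w) = -10 + w (j(w) = 4 + (-14*1 + w) = 4 + (-14 + w) = -10 + w)
1/j(t(8) - 28*(-10)) = 1/(-10 + (sqrt(-8 - 3*8) - 28*(-10))) = 1/(-10 + (sqrt(-8 - 24) + 280)) = 1/(-10 + (sqrt(-32) + 280)) = 1/(-10 + (4*I*sqrt(2) + 280)) = 1/(-10 + (280 + 4*I*sqrt(2))) = 1/(270 + 4*I*sqrt(2))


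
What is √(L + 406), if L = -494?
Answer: 2*I*√22 ≈ 9.3808*I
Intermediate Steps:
√(L + 406) = √(-494 + 406) = √(-88) = 2*I*√22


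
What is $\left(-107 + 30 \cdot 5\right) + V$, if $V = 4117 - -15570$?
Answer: $19730$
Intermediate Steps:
$V = 19687$ ($V = 4117 + 15570 = 19687$)
$\left(-107 + 30 \cdot 5\right) + V = \left(-107 + 30 \cdot 5\right) + 19687 = \left(-107 + 150\right) + 19687 = 43 + 19687 = 19730$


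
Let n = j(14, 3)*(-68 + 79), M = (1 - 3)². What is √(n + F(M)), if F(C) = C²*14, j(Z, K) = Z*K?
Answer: 7*√14 ≈ 26.192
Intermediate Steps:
j(Z, K) = K*Z
M = 4 (M = (-2)² = 4)
n = 462 (n = (3*14)*(-68 + 79) = 42*11 = 462)
F(C) = 14*C²
√(n + F(M)) = √(462 + 14*4²) = √(462 + 14*16) = √(462 + 224) = √686 = 7*√14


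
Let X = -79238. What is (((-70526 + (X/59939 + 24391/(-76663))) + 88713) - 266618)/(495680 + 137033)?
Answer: -1141573708364010/2907381756860141 ≈ -0.39265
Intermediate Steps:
(((-70526 + (X/59939 + 24391/(-76663))) + 88713) - 266618)/(495680 + 137033) = (((-70526 + (-79238/59939 + 24391/(-76663))) + 88713) - 266618)/(495680 + 137033) = (((-70526 + (-79238*1/59939 + 24391*(-1/76663))) + 88713) - 266618)/632713 = (((-70526 + (-79238/59939 - 24391/76663)) + 88713) - 266618)*(1/632713) = (((-70526 - 7536594943/4595103557) + 88713) - 266618)*(1/632713) = ((-324081810055925/4595103557 + 88713) - 266618)*(1/632713) = (83563611796216/4595103557 - 266618)*(1/632713) = -1141573708364010/4595103557*1/632713 = -1141573708364010/2907381756860141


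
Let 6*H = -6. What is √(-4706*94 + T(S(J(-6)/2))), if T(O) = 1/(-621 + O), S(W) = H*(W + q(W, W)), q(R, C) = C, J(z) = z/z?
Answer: I*√171143554398/622 ≈ 665.1*I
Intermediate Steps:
H = -1 (H = (⅙)*(-6) = -1)
J(z) = 1
S(W) = -2*W (S(W) = -(W + W) = -2*W)
√(-4706*94 + T(S(J(-6)/2))) = √(-4706*94 + 1/(-621 - 2/2)) = √(-442364 + 1/(-621 - 2/2)) = √(-442364 + 1/(-621 - 2*½)) = √(-442364 + 1/(-621 - 1)) = √(-442364 + 1/(-622)) = √(-442364 - 1/622) = √(-275150409/622) = I*√171143554398/622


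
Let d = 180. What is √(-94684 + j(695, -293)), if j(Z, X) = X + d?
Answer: 3*I*√10533 ≈ 307.89*I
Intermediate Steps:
j(Z, X) = 180 + X (j(Z, X) = X + 180 = 180 + X)
√(-94684 + j(695, -293)) = √(-94684 + (180 - 293)) = √(-94684 - 113) = √(-94797) = 3*I*√10533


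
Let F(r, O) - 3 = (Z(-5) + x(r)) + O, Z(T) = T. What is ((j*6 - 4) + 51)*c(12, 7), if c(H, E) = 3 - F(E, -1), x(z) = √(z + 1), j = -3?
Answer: 174 - 58*√2 ≈ 91.976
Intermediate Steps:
x(z) = √(1 + z)
F(r, O) = -2 + O + √(1 + r) (F(r, O) = 3 + ((-5 + √(1 + r)) + O) = 3 + (-5 + O + √(1 + r)) = -2 + O + √(1 + r))
c(H, E) = 6 - √(1 + E) (c(H, E) = 3 - (-2 - 1 + √(1 + E)) = 3 - (-3 + √(1 + E)) = 3 + (3 - √(1 + E)) = 6 - √(1 + E))
((j*6 - 4) + 51)*c(12, 7) = ((-3*6 - 4) + 51)*(6 - √(1 + 7)) = ((-18 - 4) + 51)*(6 - √8) = (-22 + 51)*(6 - 2*√2) = 29*(6 - 2*√2) = 174 - 58*√2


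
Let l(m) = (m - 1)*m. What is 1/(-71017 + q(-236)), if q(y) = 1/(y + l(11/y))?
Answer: -13141539/933272730859 ≈ -1.4081e-5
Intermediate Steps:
l(m) = m*(-1 + m) (l(m) = (-1 + m)*m = m*(-1 + m))
q(y) = 1/(y + 11*(-1 + 11/y)/y) (q(y) = 1/(y + (11/y)*(-1 + 11/y)) = 1/(y + 11*(-1 + 11/y)/y))
1/(-71017 + q(-236)) = 1/(-71017 + (-236)**2/(121 + (-236)**3 - 11*(-236))) = 1/(-71017 + 55696/(121 - 13144256 + 2596)) = 1/(-71017 + 55696/(-13141539)) = 1/(-71017 + 55696*(-1/13141539)) = 1/(-71017 - 55696/13141539) = 1/(-933272730859/13141539) = -13141539/933272730859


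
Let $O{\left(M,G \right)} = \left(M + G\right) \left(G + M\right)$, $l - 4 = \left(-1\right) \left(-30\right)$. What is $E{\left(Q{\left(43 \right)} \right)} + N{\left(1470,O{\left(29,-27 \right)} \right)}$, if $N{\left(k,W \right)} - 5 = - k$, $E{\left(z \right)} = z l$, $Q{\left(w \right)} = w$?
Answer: $-3$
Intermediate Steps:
$l = 34$ ($l = 4 - -30 = 4 + 30 = 34$)
$O{\left(M,G \right)} = \left(G + M\right)^{2}$ ($O{\left(M,G \right)} = \left(G + M\right) \left(G + M\right) = \left(G + M\right)^{2}$)
$E{\left(z \right)} = 34 z$ ($E{\left(z \right)} = z 34 = 34 z$)
$N{\left(k,W \right)} = 5 - k$
$E{\left(Q{\left(43 \right)} \right)} + N{\left(1470,O{\left(29,-27 \right)} \right)} = 34 \cdot 43 + \left(5 - 1470\right) = 1462 + \left(5 - 1470\right) = 1462 - 1465 = -3$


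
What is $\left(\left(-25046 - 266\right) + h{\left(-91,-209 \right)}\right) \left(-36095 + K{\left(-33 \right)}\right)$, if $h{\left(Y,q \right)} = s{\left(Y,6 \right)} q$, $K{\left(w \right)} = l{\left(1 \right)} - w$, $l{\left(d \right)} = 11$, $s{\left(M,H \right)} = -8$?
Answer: $852245640$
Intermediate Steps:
$K{\left(w \right)} = 11 - w$
$h{\left(Y,q \right)} = - 8 q$
$\left(\left(-25046 - 266\right) + h{\left(-91,-209 \right)}\right) \left(-36095 + K{\left(-33 \right)}\right) = \left(\left(-25046 - 266\right) - -1672\right) \left(-36095 + \left(11 - -33\right)\right) = \left(\left(-25046 - 266\right) + 1672\right) \left(-36095 + \left(11 + 33\right)\right) = \left(-25312 + 1672\right) \left(-36095 + 44\right) = \left(-23640\right) \left(-36051\right) = 852245640$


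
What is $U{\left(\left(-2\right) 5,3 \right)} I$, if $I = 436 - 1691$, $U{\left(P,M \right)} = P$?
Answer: $12550$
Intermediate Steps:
$I = -1255$ ($I = 436 - 1691 = -1255$)
$U{\left(\left(-2\right) 5,3 \right)} I = \left(-2\right) 5 \left(-1255\right) = \left(-10\right) \left(-1255\right) = 12550$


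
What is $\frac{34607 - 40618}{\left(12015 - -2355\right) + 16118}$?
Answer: $- \frac{6011}{30488} \approx -0.19716$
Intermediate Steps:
$\frac{34607 - 40618}{\left(12015 - -2355\right) + 16118} = - \frac{6011}{\left(12015 + 2355\right) + 16118} = - \frac{6011}{14370 + 16118} = - \frac{6011}{30488}$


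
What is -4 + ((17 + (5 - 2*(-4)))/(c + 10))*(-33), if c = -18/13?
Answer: -6659/56 ≈ -118.91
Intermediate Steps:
c = -18/13 (c = -18*1/13 = -18/13 ≈ -1.3846)
-4 + ((17 + (5 - 2*(-4)))/(c + 10))*(-33) = -4 + ((17 + (5 - 2*(-4)))/(-18/13 + 10))*(-33) = -4 + ((17 + (5 + 8))/(112/13))*(-33) = -4 + ((17 + 13)*(13/112))*(-33) = -4 + (30*(13/112))*(-33) = -4 + (195/56)*(-33) = -4 - 6435/56 = -6659/56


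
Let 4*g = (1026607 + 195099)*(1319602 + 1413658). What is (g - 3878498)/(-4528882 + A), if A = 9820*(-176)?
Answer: -139134359482/1042867 ≈ -1.3342e+5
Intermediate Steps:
g = 834810035390 (g = ((1026607 + 195099)*(1319602 + 1413658))/4 = (1221706*2733260)/4 = (¼)*3339240141560 = 834810035390)
A = -1728320
(g - 3878498)/(-4528882 + A) = (834810035390 - 3878498)/(-4528882 - 1728320) = 834806156892/(-6257202) = 834806156892*(-1/6257202) = -139134359482/1042867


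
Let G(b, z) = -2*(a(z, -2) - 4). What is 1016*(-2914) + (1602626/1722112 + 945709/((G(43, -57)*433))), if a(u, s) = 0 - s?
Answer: -1103626980452047/372837248 ≈ -2.9601e+6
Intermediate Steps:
a(u, s) = -s
G(b, z) = 4 (G(b, z) = -2*(-1*(-2) - 4) = -2*(2 - 4) = -2*(-2) = 4)
1016*(-2914) + (1602626/1722112 + 945709/((G(43, -57)*433))) = 1016*(-2914) + (1602626/1722112 + 945709/((4*433))) = -2960624 + (1602626*(1/1722112) + 945709/1732) = -2960624 + (801313/861056 + 945709*(1/1732)) = -2960624 + (801313/861056 + 945709/1732) = -2960624 + 203924070705/372837248 = -1103626980452047/372837248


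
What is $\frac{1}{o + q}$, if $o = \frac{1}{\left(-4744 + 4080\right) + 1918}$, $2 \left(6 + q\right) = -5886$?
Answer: $- \frac{1254}{3698045} \approx -0.0003391$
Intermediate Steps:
$q = -2949$ ($q = -6 + \frac{1}{2} \left(-5886\right) = -6 - 2943 = -2949$)
$o = \frac{1}{1254}$ ($o = \frac{1}{-664 + 1918} = \frac{1}{1254} \approx 0.00079745$)
$\frac{1}{o + q} = \frac{1}{\frac{1}{1254} - 2949} = \frac{1}{- \frac{3698045}{1254}} = - \frac{1254}{3698045}$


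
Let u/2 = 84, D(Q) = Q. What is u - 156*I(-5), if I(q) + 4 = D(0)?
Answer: 792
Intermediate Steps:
u = 168 (u = 2*84 = 168)
I(q) = -4 (I(q) = -4 + 0 = -4)
u - 156*I(-5) = 168 - 156*(-4) = 168 + 624 = 792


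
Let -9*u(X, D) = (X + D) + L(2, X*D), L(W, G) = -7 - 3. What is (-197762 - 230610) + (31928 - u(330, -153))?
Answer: -3567829/9 ≈ -3.9643e+5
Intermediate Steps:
L(W, G) = -10
u(X, D) = 10/9 - D/9 - X/9 (u(X, D) = -((X + D) - 10)/9 = -((D + X) - 10)/9 = -(-10 + D + X)/9 = 10/9 - D/9 - X/9)
(-197762 - 230610) + (31928 - u(330, -153)) = (-197762 - 230610) + (31928 - (10/9 - 1/9*(-153) - 1/9*330)) = -428372 + (31928 - (10/9 + 17 - 110/3)) = -428372 + (31928 - 1*(-167/9)) = -428372 + (31928 + 167/9) = -428372 + 287519/9 = -3567829/9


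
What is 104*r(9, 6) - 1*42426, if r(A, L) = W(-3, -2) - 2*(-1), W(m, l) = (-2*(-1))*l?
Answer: -42634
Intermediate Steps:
W(m, l) = 2*l
r(A, L) = -2 (r(A, L) = 2*(-2) - 2*(-1) = -4 + 2 = -2)
104*r(9, 6) - 1*42426 = 104*(-2) - 1*42426 = -208 - 42426 = -42634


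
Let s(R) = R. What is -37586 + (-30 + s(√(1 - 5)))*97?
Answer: -40496 + 194*I ≈ -40496.0 + 194.0*I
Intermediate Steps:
-37586 + (-30 + s(√(1 - 5)))*97 = -37586 + (-30 + √(1 - 5))*97 = -37586 + (-30 + √(-4))*97 = -37586 + (-30 + 2*I)*97 = -37586 + (-2910 + 194*I) = -40496 + 194*I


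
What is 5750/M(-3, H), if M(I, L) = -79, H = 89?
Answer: -5750/79 ≈ -72.785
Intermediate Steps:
5750/M(-3, H) = 5750/(-79) = 5750*(-1/79) = -5750/79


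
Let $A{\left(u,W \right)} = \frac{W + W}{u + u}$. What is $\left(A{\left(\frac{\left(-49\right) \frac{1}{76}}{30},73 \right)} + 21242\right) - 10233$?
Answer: $\frac{373001}{49} \approx 7612.3$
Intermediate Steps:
$A{\left(u,W \right)} = \frac{W}{u}$ ($A{\left(u,W \right)} = \frac{2 W}{2 u} = 2 W \frac{1}{2 u} = \frac{W}{u}$)
$\left(A{\left(\frac{\left(-49\right) \frac{1}{76}}{30},73 \right)} + 21242\right) - 10233 = \left(\frac{73}{- \frac{49}{76} \cdot \frac{1}{30}} + 21242\right) - 10233 = \left(\frac{73}{\left(-49\right) \frac{1}{76} \cdot \frac{1}{30}} + 21242\right) - 10233 = \left(\frac{73}{\left(- \frac{49}{76}\right) \frac{1}{30}} + 21242\right) - 10233 = \left(\frac{73}{- \frac{49}{2280}} + 21242\right) - 10233 = \left(73 \left(- \frac{2280}{49}\right) + 21242\right) - 10233 = \left(- \frac{166440}{49} + 21242\right) - 10233 = \frac{874418}{49} - 10233 = \frac{373001}{49}$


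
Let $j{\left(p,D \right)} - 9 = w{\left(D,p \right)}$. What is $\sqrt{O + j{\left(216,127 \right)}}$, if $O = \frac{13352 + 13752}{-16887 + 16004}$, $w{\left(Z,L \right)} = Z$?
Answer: $\frac{2 \sqrt{20526218}}{883} \approx 10.262$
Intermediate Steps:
$O = - \frac{27104}{883}$ ($O = \frac{27104}{-883} = 27104 \left(- \frac{1}{883}\right) = - \frac{27104}{883} \approx -30.695$)
$j{\left(p,D \right)} = 9 + D$
$\sqrt{O + j{\left(216,127 \right)}} = \sqrt{- \frac{27104}{883} + \left(9 + 127\right)} = \sqrt{- \frac{27104}{883} + 136} = \sqrt{\frac{92984}{883}} = \frac{2 \sqrt{20526218}}{883}$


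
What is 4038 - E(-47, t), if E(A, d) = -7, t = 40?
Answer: 4045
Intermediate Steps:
4038 - E(-47, t) = 4038 - 1*(-7) = 4038 + 7 = 4045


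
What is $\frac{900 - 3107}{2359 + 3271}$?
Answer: $- \frac{2207}{5630} \approx -0.39201$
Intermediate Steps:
$\frac{900 - 3107}{2359 + 3271} = \frac{900 - 3107}{5630} = \left(-2207\right) \frac{1}{5630} = - \frac{2207}{5630}$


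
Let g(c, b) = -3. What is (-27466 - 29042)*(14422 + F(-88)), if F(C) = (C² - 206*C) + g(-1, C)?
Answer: -2276763828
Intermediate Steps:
F(C) = -3 + C² - 206*C (F(C) = (C² - 206*C) - 3 = -3 + C² - 206*C)
(-27466 - 29042)*(14422 + F(-88)) = (-27466 - 29042)*(14422 + (-3 + (-88)² - 206*(-88))) = -56508*(14422 + (-3 + 7744 + 18128)) = -56508*(14422 + 25869) = -56508*40291 = -2276763828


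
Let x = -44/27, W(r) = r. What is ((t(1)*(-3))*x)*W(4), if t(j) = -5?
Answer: -880/9 ≈ -97.778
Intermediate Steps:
x = -44/27 (x = -44*1/27 = -44/27 ≈ -1.6296)
((t(1)*(-3))*x)*W(4) = (-5*(-3)*(-44/27))*4 = (15*(-44/27))*4 = -220/9*4 = -880/9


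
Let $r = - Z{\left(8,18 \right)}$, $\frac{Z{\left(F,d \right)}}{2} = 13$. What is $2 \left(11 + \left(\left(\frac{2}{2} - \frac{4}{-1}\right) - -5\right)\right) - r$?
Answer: $68$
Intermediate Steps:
$Z{\left(F,d \right)} = 26$ ($Z{\left(F,d \right)} = 2 \cdot 13 = 26$)
$r = -26$ ($r = \left(-1\right) 26 = -26$)
$2 \left(11 + \left(\left(\frac{2}{2} - \frac{4}{-1}\right) - -5\right)\right) - r = 2 \left(11 + \left(\left(\frac{2}{2} - \frac{4}{-1}\right) - -5\right)\right) - -26 = 2 \left(11 + \left(\left(2 \cdot \frac{1}{2} - -4\right) + 5\right)\right) + 26 = 2 \left(11 + \left(\left(1 + 4\right) + 5\right)\right) + 26 = 2 \left(11 + \left(5 + 5\right)\right) + 26 = 2 \left(11 + 10\right) + 26 = 2 \cdot 21 + 26 = 42 + 26 = 68$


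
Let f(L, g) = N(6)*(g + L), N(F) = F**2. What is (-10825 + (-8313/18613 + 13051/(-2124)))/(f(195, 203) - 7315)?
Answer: -428216254975/277252026156 ≈ -1.5445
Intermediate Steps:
f(L, g) = 36*L + 36*g (f(L, g) = 6**2*(g + L) = 36*(L + g) = 36*L + 36*g)
(-10825 + (-8313/18613 + 13051/(-2124)))/(f(195, 203) - 7315) = (-10825 + (-8313/18613 + 13051/(-2124)))/((36*195 + 36*203) - 7315) = (-10825 + (-8313*1/18613 + 13051*(-1/2124)))/((7020 + 7308) - 7315) = (-10825 + (-8313/18613 - 13051/2124))/(14328 - 7315) = (-10825 - 260575075/39534012)/7013 = -428216254975/39534012*1/7013 = -428216254975/277252026156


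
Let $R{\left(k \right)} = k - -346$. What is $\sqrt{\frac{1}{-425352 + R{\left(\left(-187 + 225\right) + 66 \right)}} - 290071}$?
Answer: $\frac{i \sqrt{52369914246966786}}{424902} \approx 538.58 i$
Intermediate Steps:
$R{\left(k \right)} = 346 + k$ ($R{\left(k \right)} = k + 346 = 346 + k$)
$\sqrt{\frac{1}{-425352 + R{\left(\left(-187 + 225\right) + 66 \right)}} - 290071} = \sqrt{\frac{1}{-425352 + \left(346 + \left(\left(-187 + 225\right) + 66\right)\right)} - 290071} = \sqrt{\frac{1}{-425352 + \left(346 + \left(38 + 66\right)\right)} - 290071} = \sqrt{\frac{1}{-425352 + \left(346 + 104\right)} - 290071} = \sqrt{\frac{1}{-425352 + 450} - 290071} = \sqrt{\frac{1}{-424902} - 290071} = \sqrt{- \frac{1}{424902} - 290071} = \sqrt{- \frac{123251748043}{424902}} = \frac{i \sqrt{52369914246966786}}{424902}$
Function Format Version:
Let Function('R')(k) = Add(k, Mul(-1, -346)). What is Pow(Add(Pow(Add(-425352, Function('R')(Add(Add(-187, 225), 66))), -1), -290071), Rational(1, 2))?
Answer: Mul(Rational(1, 424902), I, Pow(52369914246966786, Rational(1, 2))) ≈ Mul(538.58, I)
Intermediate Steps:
Function('R')(k) = Add(346, k) (Function('R')(k) = Add(k, 346) = Add(346, k))
Pow(Add(Pow(Add(-425352, Function('R')(Add(Add(-187, 225), 66))), -1), -290071), Rational(1, 2)) = Pow(Add(Pow(Add(-425352, Add(346, Add(Add(-187, 225), 66))), -1), -290071), Rational(1, 2)) = Pow(Add(Pow(Add(-425352, Add(346, Add(38, 66))), -1), -290071), Rational(1, 2)) = Pow(Add(Pow(Add(-425352, Add(346, 104)), -1), -290071), Rational(1, 2)) = Pow(Add(Pow(Add(-425352, 450), -1), -290071), Rational(1, 2)) = Pow(Add(Pow(-424902, -1), -290071), Rational(1, 2)) = Pow(Add(Rational(-1, 424902), -290071), Rational(1, 2)) = Pow(Rational(-123251748043, 424902), Rational(1, 2)) = Mul(Rational(1, 424902), I, Pow(52369914246966786, Rational(1, 2)))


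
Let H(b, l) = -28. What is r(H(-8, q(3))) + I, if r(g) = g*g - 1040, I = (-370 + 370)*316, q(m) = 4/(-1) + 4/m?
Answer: -256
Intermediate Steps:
q(m) = -4 + 4/m (q(m) = 4*(-1) + 4/m = -4 + 4/m)
I = 0 (I = 0*316 = 0)
r(g) = -1040 + g² (r(g) = g² - 1040 = -1040 + g²)
r(H(-8, q(3))) + I = (-1040 + (-28)²) + 0 = (-1040 + 784) + 0 = -256 + 0 = -256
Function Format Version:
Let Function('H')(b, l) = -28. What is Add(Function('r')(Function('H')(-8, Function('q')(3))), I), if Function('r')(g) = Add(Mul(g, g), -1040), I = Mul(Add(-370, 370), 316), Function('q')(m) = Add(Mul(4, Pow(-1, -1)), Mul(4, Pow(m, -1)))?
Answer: -256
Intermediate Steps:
Function('q')(m) = Add(-4, Mul(4, Pow(m, -1))) (Function('q')(m) = Add(Mul(4, -1), Mul(4, Pow(m, -1))) = Add(-4, Mul(4, Pow(m, -1))))
I = 0 (I = Mul(0, 316) = 0)
Function('r')(g) = Add(-1040, Pow(g, 2)) (Function('r')(g) = Add(Pow(g, 2), -1040) = Add(-1040, Pow(g, 2)))
Add(Function('r')(Function('H')(-8, Function('q')(3))), I) = Add(Add(-1040, Pow(-28, 2)), 0) = Add(Add(-1040, 784), 0) = Add(-256, 0) = -256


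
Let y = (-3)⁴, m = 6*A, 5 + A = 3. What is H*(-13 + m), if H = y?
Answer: -2025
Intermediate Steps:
A = -2 (A = -5 + 3 = -2)
m = -12 (m = 6*(-2) = -12)
y = 81
H = 81
H*(-13 + m) = 81*(-13 - 12) = 81*(-25) = -2025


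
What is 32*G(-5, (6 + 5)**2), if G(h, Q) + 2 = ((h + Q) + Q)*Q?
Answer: 917600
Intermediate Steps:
G(h, Q) = -2 + Q*(h + 2*Q) (G(h, Q) = -2 + ((h + Q) + Q)*Q = -2 + ((Q + h) + Q)*Q = -2 + (h + 2*Q)*Q = -2 + Q*(h + 2*Q))
32*G(-5, (6 + 5)**2) = 32*(-2 + 2*((6 + 5)**2)**2 + (6 + 5)**2*(-5)) = 32*(-2 + 2*(11**2)**2 + 11**2*(-5)) = 32*(-2 + 2*121**2 + 121*(-5)) = 32*(-2 + 2*14641 - 605) = 32*(-2 + 29282 - 605) = 32*28675 = 917600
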